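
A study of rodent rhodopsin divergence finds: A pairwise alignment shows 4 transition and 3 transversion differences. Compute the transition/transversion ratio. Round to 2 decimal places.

R = 4/3 = 1.333333… ≈ 1.33 (to 2 d.p.).

1.33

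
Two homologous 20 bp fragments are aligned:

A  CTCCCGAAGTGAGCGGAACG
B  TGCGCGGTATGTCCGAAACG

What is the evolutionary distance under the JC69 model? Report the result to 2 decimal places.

The sequences differ at 9 of 20 sites (1, 2, 4, 7, 8, 9, 12, 13, 16), so p = 9/20 = 0.45.
d = −(3/4) ln(1 − 4p/3) = −0.75 ln(1 − 0.6) = −0.75 ln(0.4)
  = −0.75 × (-0.916291) = 0.687218 substitutions/site.

0.69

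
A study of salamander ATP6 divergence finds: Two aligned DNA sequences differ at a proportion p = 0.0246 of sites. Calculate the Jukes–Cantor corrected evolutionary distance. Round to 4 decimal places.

d = −(3/4) ln(1 − 4p/3) = −0.75 ln(1 − 0.0328) = −0.75 ln(0.9672)
  = −0.75 × (-0.033350) = 0.025013 substitutions/site.

0.0250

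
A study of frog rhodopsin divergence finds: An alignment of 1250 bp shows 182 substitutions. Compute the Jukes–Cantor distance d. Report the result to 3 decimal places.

0.162

p = 182/1250 = 0.1456.
d = −(3/4) ln(1 − 4p/3) = −0.75 ln(1 − 0.194133) = −0.75 ln(0.805867)
  = −0.75 × (-0.215837) = 0.161878 substitutions/site.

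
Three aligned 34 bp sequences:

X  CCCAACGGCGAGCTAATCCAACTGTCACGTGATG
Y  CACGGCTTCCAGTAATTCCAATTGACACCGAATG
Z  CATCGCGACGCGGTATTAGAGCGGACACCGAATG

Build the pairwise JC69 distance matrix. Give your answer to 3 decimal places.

d(X,Y) = 0.597, d(X,Z) = 0.741, d(Y,Z) = 0.535

X–Y: 14/34 sites differ → p ≈ 0.411765, d = −0.75 ln(1 − 0.54902) = 0.597249 ≈ 0.597.
X–Z: 16/34 sites differ → p ≈ 0.470588, d = −0.75 ln(1 − 0.627451) = 0.740540 ≈ 0.741.
Y–Z: 13/34 sites differ → p ≈ 0.382353, d = −0.75 ln(1 − 0.509804) = 0.534712 ≈ 0.535.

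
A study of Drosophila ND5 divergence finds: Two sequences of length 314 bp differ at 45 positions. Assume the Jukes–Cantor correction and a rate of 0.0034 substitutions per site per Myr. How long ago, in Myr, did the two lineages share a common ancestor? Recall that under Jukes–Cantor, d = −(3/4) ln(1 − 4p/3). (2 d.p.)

p = 45/314 ≈ 0.143312.
d = −(3/4) ln(1 − 4p/3) = −0.75 ln(1 − 0.191083) = −0.75 ln(0.808917)
  = −0.75 × (-0.212059) = 0.159044 substitutions/site.
Under a molecular clock d = 2μt, so t = d/(2μ) = 0.159044 / (2 × 0.0034) = 23.39 Myr.

23.39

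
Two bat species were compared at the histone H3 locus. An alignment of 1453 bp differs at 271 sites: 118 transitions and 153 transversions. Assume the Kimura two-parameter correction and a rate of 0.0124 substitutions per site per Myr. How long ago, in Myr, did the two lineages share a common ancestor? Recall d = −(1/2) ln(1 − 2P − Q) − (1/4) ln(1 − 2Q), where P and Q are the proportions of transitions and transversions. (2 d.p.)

8.67

P = 118/1453 ≈ 0.081211 and Q = 153/1453 ≈ 0.105299.
Under the Kimura two-parameter model, d = −½ ln(1 − 2P − Q) − ¼ ln(1 − 2Q).
1 − 2P − Q = 0.732279, giving −½ ln(0.732279) = 0.155797.
1 − 2Q = 0.789402, giving −¼ ln(0.789402) = 0.059120.
d = 0.155797 + 0.059120 = 0.214917.
Under a molecular clock d = 2μt, so t = d/(2μ) = 0.214917 / (2 × 0.0124) = 8.67 Myr.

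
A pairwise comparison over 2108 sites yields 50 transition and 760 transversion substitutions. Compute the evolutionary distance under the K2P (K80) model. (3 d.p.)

P = 50/2108 ≈ 0.023719 and Q = 760/2108 ≈ 0.360531.
Under the Kimura two-parameter model, d = −½ ln(1 − 2P − Q) − ¼ ln(1 − 2Q).
1 − 2P − Q = 0.592031, giving −½ ln(0.592031) = 0.262098.
1 − 2Q = 0.278938, giving −¼ ln(0.278938) = 0.319191.
d = 0.262098 + 0.319191 = 0.581289.

0.581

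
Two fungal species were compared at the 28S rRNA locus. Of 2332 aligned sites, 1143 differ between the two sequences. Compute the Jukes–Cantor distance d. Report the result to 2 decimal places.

0.79

p = 1143/2332 ≈ 0.490137.
d = −(3/4) ln(1 − 4p/3) = −0.75 ln(1 − 0.653516) = −0.75 ln(0.346484)
  = −0.75 × (-1.059919) = 0.794939 substitutions/site.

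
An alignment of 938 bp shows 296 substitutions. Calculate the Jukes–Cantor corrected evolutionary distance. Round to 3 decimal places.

0.410

p = 296/938 ≈ 0.315565.
d = −(3/4) ln(1 − 4p/3) = −0.75 ln(1 − 0.420753) = −0.75 ln(0.579247)
  = −0.75 × (-0.546026) = 0.409520 substitutions/site.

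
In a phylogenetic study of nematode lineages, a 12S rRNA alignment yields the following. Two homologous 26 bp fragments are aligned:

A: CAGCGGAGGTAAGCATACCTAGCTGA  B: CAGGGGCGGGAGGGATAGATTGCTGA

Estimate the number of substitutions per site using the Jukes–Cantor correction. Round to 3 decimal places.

0.396

The sequences differ at 8 of 26 sites (4, 7, 10, 12, 14, 18, 19, 21), so p = 8/26 ≈ 0.307692.
d = −(3/4) ln(1 − 4p/3) = −0.75 ln(1 − 0.410256) = −0.75 ln(0.589744)
  = −0.75 × (-0.528067) = 0.396050 substitutions/site.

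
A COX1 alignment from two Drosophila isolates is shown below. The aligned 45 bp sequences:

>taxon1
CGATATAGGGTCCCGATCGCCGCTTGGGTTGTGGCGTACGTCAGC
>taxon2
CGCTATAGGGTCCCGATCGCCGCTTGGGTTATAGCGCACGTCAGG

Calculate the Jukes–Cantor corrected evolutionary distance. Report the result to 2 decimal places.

0.12

The sequences differ at 5 of 45 sites (3, 31, 33, 37, 45), so p = 5/45 ≈ 0.111111.
d = −(3/4) ln(1 − 4p/3) = −0.75 ln(1 − 0.148148) = −0.75 ln(0.851852)
  = −0.75 × (-0.160342) = 0.120257 substitutions/site.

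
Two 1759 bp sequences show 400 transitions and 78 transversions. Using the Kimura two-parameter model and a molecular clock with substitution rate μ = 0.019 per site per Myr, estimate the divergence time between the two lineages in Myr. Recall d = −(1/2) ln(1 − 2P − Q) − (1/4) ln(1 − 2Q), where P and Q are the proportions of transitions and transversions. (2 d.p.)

9.71

P = 400/1759 ≈ 0.227402 and Q = 78/1759 ≈ 0.044343.
Under the Kimura two-parameter model, d = −½ ln(1 − 2P − Q) − ¼ ln(1 − 2Q).
1 − 2P − Q = 0.500853, giving −½ ln(0.500853) = 0.345721.
1 − 2Q = 0.911314, giving −¼ ln(0.911314) = 0.023217.
d = 0.345721 + 0.023217 = 0.368938.
Under a molecular clock d = 2μt, so t = d/(2μ) = 0.368938 / (2 × 0.019) = 9.71 Myr.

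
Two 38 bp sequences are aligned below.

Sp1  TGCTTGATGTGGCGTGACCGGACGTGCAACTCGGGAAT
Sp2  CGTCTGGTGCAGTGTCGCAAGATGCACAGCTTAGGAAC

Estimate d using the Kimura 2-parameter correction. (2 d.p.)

Of 38 sites, 16 differences are transitions and 2 are transversions, so P = 16/38 ≈ 0.421053 and Q = 2/38 ≈ 0.052632.
Under the Kimura two-parameter model, d = −½ ln(1 − 2P − Q) − ¼ ln(1 − 2Q).
1 − 2P − Q = 0.105262, giving −½ ln(0.105262) = 1.125651.
1 − 2Q = 0.894736, giving −¼ ln(0.894736) = 0.027807.
d = 1.125651 + 0.027807 = 1.153458.

1.15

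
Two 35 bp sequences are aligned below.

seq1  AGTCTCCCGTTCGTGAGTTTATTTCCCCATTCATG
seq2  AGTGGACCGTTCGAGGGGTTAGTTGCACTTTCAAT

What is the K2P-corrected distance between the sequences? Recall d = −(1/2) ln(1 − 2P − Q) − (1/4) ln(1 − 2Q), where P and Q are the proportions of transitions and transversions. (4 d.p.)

0.4798

Of 35 sites, 1 differences are transitions and 11 are transversions, so P = 1/35 ≈ 0.028571 and Q = 11/35 ≈ 0.314286.
Under the Kimura two-parameter model, d = −½ ln(1 − 2P − Q) − ¼ ln(1 − 2Q).
1 − 2P − Q = 0.628572, giving −½ ln(0.628572) = 0.232152.
1 − 2Q = 0.371428, giving −¼ ln(0.371428) = 0.247600.
d = 0.232152 + 0.247600 = 0.479752.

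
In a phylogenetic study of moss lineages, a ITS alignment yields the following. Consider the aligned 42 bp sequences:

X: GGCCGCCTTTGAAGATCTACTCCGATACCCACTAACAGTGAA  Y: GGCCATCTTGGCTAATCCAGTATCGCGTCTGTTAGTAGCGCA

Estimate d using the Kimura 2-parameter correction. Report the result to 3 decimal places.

1.165

Of 42 sites, 15 differences are transitions and 7 are transversions, so P = 15/42 ≈ 0.357143 and Q = 7/42 ≈ 0.166667.
Under the Kimura two-parameter model, d = −½ ln(1 − 2P − Q) − ¼ ln(1 − 2Q).
1 − 2P − Q = 0.119047, giving −½ ln(0.119047) = 1.064118.
1 − 2Q = 0.666666, giving −¼ ln(0.666666) = 0.101367.
d = 1.064118 + 0.101367 = 1.165485.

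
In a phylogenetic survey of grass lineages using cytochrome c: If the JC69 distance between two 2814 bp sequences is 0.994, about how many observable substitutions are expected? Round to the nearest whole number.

1550

Invert JC69: p = (3/4)(1 − e^(−4d/3)) = 0.75 × (1 − e^(-1.325333)) = 0.75 × (1 − 0.265714) = 0.550715.
Expected differing sites = pL ≈ 0.550715 × 2814 = 1549.71201 ≈ 1550.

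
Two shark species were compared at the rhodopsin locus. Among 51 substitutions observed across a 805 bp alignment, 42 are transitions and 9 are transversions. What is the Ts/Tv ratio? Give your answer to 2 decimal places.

R = 42/9 = 4.666666… ≈ 4.67 (to 2 d.p.).

4.67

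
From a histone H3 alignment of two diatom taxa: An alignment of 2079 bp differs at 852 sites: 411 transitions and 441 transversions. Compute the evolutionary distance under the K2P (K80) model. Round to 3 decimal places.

P = 411/2079 ≈ 0.197691 and Q = 441/2079 ≈ 0.212121.
Under the Kimura two-parameter model, d = −½ ln(1 − 2P − Q) − ¼ ln(1 − 2Q).
1 − 2P − Q = 0.392497, giving −½ ln(0.392497) = 0.467613.
1 − 2Q = 0.575758, giving −¼ ln(0.575758) = 0.138017.
d = 0.467613 + 0.138017 = 0.605630.

0.606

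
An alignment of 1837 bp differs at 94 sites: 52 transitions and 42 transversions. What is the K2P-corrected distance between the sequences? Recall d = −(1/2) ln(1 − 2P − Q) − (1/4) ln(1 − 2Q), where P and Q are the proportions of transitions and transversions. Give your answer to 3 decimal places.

0.053

P = 52/1837 ≈ 0.028307 and Q = 42/1837 ≈ 0.022863.
Under the Kimura two-parameter model, d = −½ ln(1 − 2P − Q) − ¼ ln(1 − 2Q).
1 − 2P − Q = 0.920523, giving −½ ln(0.920523) = 0.041407.
1 − 2Q = 0.954274, giving −¼ ln(0.954274) = 0.011701.
d = 0.041407 + 0.011701 = 0.053108.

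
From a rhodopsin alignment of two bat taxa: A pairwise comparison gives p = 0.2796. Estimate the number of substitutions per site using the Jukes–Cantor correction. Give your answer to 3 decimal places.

d = −(3/4) ln(1 − 4p/3) = −0.75 ln(1 − 0.3728) = −0.75 ln(0.6272)
  = −0.75 × (-0.466490) = 0.349868 substitutions/site.

0.350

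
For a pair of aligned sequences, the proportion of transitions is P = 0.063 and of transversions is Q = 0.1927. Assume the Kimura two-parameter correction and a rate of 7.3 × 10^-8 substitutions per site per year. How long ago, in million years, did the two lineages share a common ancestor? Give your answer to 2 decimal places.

Under the Kimura two-parameter model, d = −½ ln(1 − 2P − Q) − ¼ ln(1 − 2Q).
1 − 2P − Q = 0.6813, giving −½ ln(0.6813) = 0.191876.
1 − 2Q = 0.6146, giving −¼ ln(0.6146) = 0.121696.
d = 0.191876 + 0.121696 = 0.313572.
Under a molecular clock d = 2μt, so t = d/(2μ) = 0.313572 / (2 × 7.3 × 10^-8) = 2.15 million years.

2.15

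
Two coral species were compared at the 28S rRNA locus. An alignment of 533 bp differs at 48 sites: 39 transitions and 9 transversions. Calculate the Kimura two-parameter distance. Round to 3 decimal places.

0.098

P = 39/533 ≈ 0.073171 and Q = 9/533 ≈ 0.016886.
Under the Kimura two-parameter model, d = −½ ln(1 − 2P − Q) − ¼ ln(1 − 2Q).
1 − 2P − Q = 0.836772, giving −½ ln(0.836772) = 0.089102.
1 − 2Q = 0.966228, giving −¼ ln(0.966228) = 0.008589.
d = 0.089102 + 0.008589 = 0.097691.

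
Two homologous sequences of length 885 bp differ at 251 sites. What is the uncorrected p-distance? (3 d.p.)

0.284

p = 251/885 = 0.283615… ≈ 0.284 (to 3 d.p.).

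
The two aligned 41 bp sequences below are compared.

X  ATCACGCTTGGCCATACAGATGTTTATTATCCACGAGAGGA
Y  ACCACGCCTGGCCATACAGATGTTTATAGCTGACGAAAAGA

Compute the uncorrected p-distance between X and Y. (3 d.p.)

The sequences differ at 9 of 41 positions (sites 2, 8, 28, 29, 30, 31, 32, 37, 39).
p = 9/41 = 0.219512… ≈ 0.220 (to 3 d.p.).

0.220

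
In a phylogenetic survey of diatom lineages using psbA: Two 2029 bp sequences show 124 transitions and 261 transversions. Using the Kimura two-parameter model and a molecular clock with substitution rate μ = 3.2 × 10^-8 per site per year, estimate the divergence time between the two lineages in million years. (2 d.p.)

3.42

P = 124/2029 ≈ 0.061114 and Q = 261/2029 ≈ 0.128635.
Under the Kimura two-parameter model, d = −½ ln(1 − 2P − Q) − ¼ ln(1 − 2Q).
1 − 2P − Q = 0.749137, giving −½ ln(0.749137) = 0.144417.
1 − 2Q = 0.74273, giving −¼ ln(0.74273) = 0.074356.
d = 0.144417 + 0.074356 = 0.218773.
Under a molecular clock d = 2μt, so t = d/(2μ) = 0.218773 / (2 × 3.2 × 10^-8) = 3.42 million years.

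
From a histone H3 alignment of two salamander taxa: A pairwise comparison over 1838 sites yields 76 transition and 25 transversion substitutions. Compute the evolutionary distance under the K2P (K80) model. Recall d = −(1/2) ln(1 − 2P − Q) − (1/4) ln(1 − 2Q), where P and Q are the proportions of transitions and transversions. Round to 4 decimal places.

P = 76/1838 ≈ 0.041349 and Q = 25/1838 ≈ 0.013602.
Under the Kimura two-parameter model, d = −½ ln(1 − 2P − Q) − ¼ ln(1 − 2Q).
1 − 2P − Q = 0.9037, giving −½ ln(0.9037) = 0.050629.
1 − 2Q = 0.972796, giving −¼ ln(0.972796) = 0.006895.
d = 0.050629 + 0.006895 = 0.057524.

0.0575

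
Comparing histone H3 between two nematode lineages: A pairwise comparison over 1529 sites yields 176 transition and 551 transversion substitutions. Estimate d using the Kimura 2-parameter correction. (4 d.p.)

P = 176/1529 ≈ 0.115108 and Q = 551/1529 ≈ 0.360366.
Under the Kimura two-parameter model, d = −½ ln(1 − 2P − Q) − ¼ ln(1 − 2Q).
1 − 2P − Q = 0.409418, giving −½ ln(0.409418) = 0.446509.
1 − 2Q = 0.279268, giving −¼ ln(0.279268) = 0.318896.
d = 0.446509 + 0.318896 = 0.765405.

0.7654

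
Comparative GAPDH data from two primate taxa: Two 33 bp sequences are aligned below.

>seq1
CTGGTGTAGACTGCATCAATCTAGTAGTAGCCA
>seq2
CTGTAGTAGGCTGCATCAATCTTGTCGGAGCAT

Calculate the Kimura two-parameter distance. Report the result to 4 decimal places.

Of 33 sites, 1 differences are transitions and 7 are transversions, so P = 1/33 ≈ 0.030303 and Q = 7/33 ≈ 0.212121.
Under the Kimura two-parameter model, d = −½ ln(1 − 2P − Q) − ¼ ln(1 − 2Q).
1 − 2P − Q = 0.727273, giving −½ ln(0.727273) = 0.159227.
1 − 2Q = 0.575758, giving −¼ ln(0.575758) = 0.138017.
d = 0.159227 + 0.138017 = 0.297244.

0.2972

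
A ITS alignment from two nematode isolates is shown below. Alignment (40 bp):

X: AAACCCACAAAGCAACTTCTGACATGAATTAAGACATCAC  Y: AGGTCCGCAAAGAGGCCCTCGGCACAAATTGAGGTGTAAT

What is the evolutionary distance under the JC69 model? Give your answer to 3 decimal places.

The sequences differ at 20 of 40 sites, so p = 20/40 = 0.5.
d = −(3/4) ln(1 − 4p/3) = −0.75 ln(1 − 0.666667) = −0.75 ln(0.333333)
  = −0.75 × (-1.098613) = 0.823960 substitutions/site.

0.824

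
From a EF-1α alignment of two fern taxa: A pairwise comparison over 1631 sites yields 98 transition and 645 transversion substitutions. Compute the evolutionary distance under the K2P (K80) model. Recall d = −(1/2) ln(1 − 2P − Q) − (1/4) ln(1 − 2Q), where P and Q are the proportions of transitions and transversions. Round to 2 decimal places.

0.75

P = 98/1631 ≈ 0.060086 and Q = 645/1631 ≈ 0.395463.
Under the Kimura two-parameter model, d = −½ ln(1 − 2P − Q) − ¼ ln(1 − 2Q).
1 − 2P − Q = 0.484365, giving −½ ln(0.484365) = 0.362458.
1 − 2Q = 0.209074, giving −¼ ln(0.209074) = 0.391267.
d = 0.362458 + 0.391267 = 0.753725.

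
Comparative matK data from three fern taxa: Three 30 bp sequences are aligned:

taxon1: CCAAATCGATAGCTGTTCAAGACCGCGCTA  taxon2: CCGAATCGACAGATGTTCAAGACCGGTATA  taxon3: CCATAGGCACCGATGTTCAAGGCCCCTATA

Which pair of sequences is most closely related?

taxon1–taxon2: 6/30 differ, p = 0.200, d = 0.233.
taxon1–taxon3: 11/30 differ, p = 0.367, d = 0.503.
taxon2–taxon3: 9/30 differ, p = 0.300, d = 0.383.
The smallest distance is between taxon1 and taxon2.

taxon1 and taxon2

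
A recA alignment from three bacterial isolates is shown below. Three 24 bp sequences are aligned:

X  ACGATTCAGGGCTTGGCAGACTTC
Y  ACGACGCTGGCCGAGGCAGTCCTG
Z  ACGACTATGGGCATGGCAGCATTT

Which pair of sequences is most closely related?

X–Y: 9/24 differ, p = 0.375, d = 0.520.
X–Z: 7/24 differ, p = 0.292, d = 0.369.
Y–Z: 9/24 differ, p = 0.375, d = 0.520.
The smallest distance is between X and Z.

X and Z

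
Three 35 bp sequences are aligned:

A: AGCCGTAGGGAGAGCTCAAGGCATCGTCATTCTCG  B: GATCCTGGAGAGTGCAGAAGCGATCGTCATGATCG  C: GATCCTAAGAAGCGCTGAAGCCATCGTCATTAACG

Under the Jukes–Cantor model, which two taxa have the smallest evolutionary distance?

B and C

A–B: 13/35 differ, p = 0.371, d = 0.513.
A–C: 11/35 differ, p = 0.314, d = 0.407.
B–C: 9/35 differ, p = 0.257, d = 0.315.
The smallest distance is between B and C.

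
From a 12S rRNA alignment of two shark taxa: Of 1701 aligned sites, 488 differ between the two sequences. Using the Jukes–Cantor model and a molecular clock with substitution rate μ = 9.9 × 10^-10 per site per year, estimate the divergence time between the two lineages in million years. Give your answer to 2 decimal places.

182.62

p = 488/1701 ≈ 0.28689.
d = −(3/4) ln(1 − 4p/3) = −0.75 ln(1 − 0.38252) = −0.75 ln(0.61748)
  = −0.75 × (-0.482109) = 0.361582 substitutions/site.
Under a molecular clock d = 2μt, so t = d/(2μ) = 0.361582 / (2 × 9.9 × 10^-10) = 182.62 million years.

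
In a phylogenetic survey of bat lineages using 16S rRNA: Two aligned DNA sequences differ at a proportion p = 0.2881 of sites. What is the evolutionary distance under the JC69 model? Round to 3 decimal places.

d = −(3/4) ln(1 − 4p/3) = −0.75 ln(1 − 0.384133) = −0.75 ln(0.615867)
  = −0.75 × (-0.484724) = 0.363543 substitutions/site.

0.364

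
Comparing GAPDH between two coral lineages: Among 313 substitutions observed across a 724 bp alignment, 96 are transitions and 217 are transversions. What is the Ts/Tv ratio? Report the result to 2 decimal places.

0.44

R = 96/217 = 0.442396… ≈ 0.44 (to 2 d.p.).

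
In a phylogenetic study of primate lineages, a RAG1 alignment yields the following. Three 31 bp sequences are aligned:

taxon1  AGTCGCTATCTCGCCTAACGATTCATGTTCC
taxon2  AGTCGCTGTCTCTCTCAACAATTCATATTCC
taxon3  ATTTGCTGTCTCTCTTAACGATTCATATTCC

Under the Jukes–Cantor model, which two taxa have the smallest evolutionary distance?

taxon2 and taxon3

taxon1–taxon2: 6/31 differ, p = 0.194, d = 0.224.
taxon1–taxon3: 6/31 differ, p = 0.194, d = 0.224.
taxon2–taxon3: 4/31 differ, p = 0.129, d = 0.142.
The smallest distance is between taxon2 and taxon3.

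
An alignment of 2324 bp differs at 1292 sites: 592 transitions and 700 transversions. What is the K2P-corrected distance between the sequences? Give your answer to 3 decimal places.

1.063

P = 592/2324 ≈ 0.254733 and Q = 700/2324 ≈ 0.301205.
Under the Kimura two-parameter model, d = −½ ln(1 − 2P − Q) − ¼ ln(1 − 2Q).
1 − 2P − Q = 0.189329, giving −½ ln(0.189329) = 0.832135.
1 − 2Q = 0.39759, giving −¼ ln(0.39759) = 0.230583.
d = 0.832135 + 0.230583 = 1.062718.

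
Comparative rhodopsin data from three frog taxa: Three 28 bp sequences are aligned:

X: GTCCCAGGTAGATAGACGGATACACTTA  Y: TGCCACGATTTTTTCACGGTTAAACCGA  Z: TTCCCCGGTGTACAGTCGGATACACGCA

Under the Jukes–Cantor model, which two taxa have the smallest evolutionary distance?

X and Z

X–Y: 14/28 differ, p = 0.500, d = 0.824.
X–Z: 8/28 differ, p = 0.286, d = 0.360.
Y–Z: 13/28 differ, p = 0.464, d = 0.724.
The smallest distance is between X and Z.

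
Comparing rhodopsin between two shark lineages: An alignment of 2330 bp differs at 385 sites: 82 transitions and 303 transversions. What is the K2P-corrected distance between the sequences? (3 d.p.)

P = 82/2330 ≈ 0.035193 and Q = 303/2330 ≈ 0.130043.
Under the Kimura two-parameter model, d = −½ ln(1 − 2P − Q) − ¼ ln(1 − 2Q).
1 − 2P − Q = 0.799571, giving −½ ln(0.799571) = 0.111840.
1 − 2Q = 0.739914, giving −¼ ln(0.739914) = 0.075305.
d = 0.111840 + 0.075305 = 0.187145.

0.187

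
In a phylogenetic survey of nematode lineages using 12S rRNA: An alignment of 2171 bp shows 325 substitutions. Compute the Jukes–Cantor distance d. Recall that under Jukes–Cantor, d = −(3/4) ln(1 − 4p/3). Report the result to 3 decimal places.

p = 325/2171 ≈ 0.149701.
d = −(3/4) ln(1 − 4p/3) = −0.75 ln(1 − 0.199601) = −0.75 ln(0.800399)
  = −0.75 × (-0.222645) = 0.166984 substitutions/site.

0.167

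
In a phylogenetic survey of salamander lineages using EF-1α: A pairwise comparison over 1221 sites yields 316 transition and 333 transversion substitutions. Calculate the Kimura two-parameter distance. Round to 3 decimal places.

P = 316/1221 ≈ 0.258804 and Q = 333/1221 ≈ 0.272727.
Under the Kimura two-parameter model, d = −½ ln(1 − 2P − Q) − ¼ ln(1 − 2Q).
1 − 2P − Q = 0.209665, giving −½ ln(0.209665) = 0.781122.
1 − 2Q = 0.454546, giving −¼ ln(0.454546) = 0.197114.
d = 0.781122 + 0.197114 = 0.978236.

0.978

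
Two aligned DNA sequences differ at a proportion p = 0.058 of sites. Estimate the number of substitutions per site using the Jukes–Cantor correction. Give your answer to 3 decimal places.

0.060

d = −(3/4) ln(1 − 4p/3) = −0.75 ln(1 − 0.077333) = −0.75 ln(0.922667)
  = −0.75 × (-0.080487) = 0.060365 substitutions/site.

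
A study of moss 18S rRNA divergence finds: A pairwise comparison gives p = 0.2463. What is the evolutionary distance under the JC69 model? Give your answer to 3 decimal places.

0.299

d = −(3/4) ln(1 − 4p/3) = −0.75 ln(1 − 0.3284) = −0.75 ln(0.6716)
  = −0.75 × (-0.398092) = 0.298569 substitutions/site.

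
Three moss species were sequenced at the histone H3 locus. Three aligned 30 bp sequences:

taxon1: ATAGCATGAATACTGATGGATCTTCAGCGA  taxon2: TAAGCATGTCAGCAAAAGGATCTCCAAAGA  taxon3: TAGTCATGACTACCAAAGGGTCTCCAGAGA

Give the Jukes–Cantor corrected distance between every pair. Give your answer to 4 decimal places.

taxon1–taxon2: 12/30 sites differ → p = 0.4, d = −0.75 ln(1 − 0.533333) = 0.571605 ≈ 0.5716.
taxon1–taxon3: 11/30 sites differ → p ≈ 0.366667, d = −0.75 ln(1 − 0.488889) = 0.503376 ≈ 0.5034.
taxon2–taxon3: 8/30 sites differ → p ≈ 0.266667, d = −0.75 ln(1 − 0.355556) = 0.329526 ≈ 0.3295.

d(taxon1,taxon2) = 0.5716, d(taxon1,taxon3) = 0.5034, d(taxon2,taxon3) = 0.3295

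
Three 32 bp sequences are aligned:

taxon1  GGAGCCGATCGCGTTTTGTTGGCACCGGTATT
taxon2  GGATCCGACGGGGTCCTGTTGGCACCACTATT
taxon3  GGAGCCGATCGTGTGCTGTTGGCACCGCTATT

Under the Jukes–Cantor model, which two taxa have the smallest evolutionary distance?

taxon1 and taxon3

taxon1–taxon2: 8/32 differ, p = 0.250, d = 0.304.
taxon1–taxon3: 4/32 differ, p = 0.125, d = 0.137.
taxon2–taxon3: 6/32 differ, p = 0.188, d = 0.216.
The smallest distance is between taxon1 and taxon3.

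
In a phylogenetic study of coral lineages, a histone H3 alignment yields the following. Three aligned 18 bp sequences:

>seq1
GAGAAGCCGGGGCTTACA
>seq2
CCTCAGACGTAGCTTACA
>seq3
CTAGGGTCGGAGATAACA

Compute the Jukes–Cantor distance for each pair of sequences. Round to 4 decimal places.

d(seq1,seq2) = 0.5482, d(seq1,seq3) = 0.8240, d(seq2,seq3) = 0.6735

seq1–seq2: 7/18 sites differ → p ≈ 0.388889, d = −0.75 ln(1 − 0.518519) = 0.548166 ≈ 0.5482.
seq1–seq3: 9/18 sites differ → p = 0.5, d = −0.75 ln(1 − 0.666667) = 0.823960 ≈ 0.8240.
seq2–seq3: 8/18 sites differ → p ≈ 0.444444, d = −0.75 ln(1 − 0.592592) = 0.673455 ≈ 0.6735.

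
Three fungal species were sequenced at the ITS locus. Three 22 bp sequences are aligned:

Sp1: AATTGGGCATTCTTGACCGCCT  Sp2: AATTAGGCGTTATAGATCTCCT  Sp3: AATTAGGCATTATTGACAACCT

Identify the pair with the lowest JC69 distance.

Sp1–Sp2: 6/22 differ, p = 0.273, d = 0.339.
Sp1–Sp3: 4/22 differ, p = 0.182, d = 0.208.
Sp2–Sp3: 5/22 differ, p = 0.227, d = 0.271.
The smallest distance is between Sp1 and Sp3.

Sp1 and Sp3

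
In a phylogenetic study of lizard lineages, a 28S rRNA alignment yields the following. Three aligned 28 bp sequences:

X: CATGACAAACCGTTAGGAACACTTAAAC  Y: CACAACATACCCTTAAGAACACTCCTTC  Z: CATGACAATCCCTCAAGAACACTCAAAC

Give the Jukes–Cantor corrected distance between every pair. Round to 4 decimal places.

X–Y: 9/28 sites differ → p ≈ 0.321429, d = −0.75 ln(1 − 0.428572) = 0.419713 ≈ 0.4197.
X–Z: 5/28 sites differ → p ≈ 0.178571, d = −0.75 ln(1 − 0.238095) = 0.203950 ≈ 0.2040.
Y–Z: 8/28 sites differ → p ≈ 0.285714, d = −0.75 ln(1 − 0.380952) = 0.359679 ≈ 0.3597.

d(X,Y) = 0.4197, d(X,Z) = 0.2040, d(Y,Z) = 0.3597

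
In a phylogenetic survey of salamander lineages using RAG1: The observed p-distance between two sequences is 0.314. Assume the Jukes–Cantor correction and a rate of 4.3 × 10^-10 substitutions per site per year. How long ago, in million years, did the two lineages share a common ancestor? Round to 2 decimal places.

d = −(3/4) ln(1 − 4p/3) = −0.75 ln(1 − 0.418667) = −0.75 ln(0.581333)
  = −0.75 × (-0.542432) = 0.406824 substitutions/site.
Under a molecular clock d = 2μt, so t = d/(2μ) = 0.406824 / (2 × 4.3 × 10^-10) = 473.05 million years.

473.05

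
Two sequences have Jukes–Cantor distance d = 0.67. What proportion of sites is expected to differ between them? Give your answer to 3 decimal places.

0.443

p = (3/4)(1 − e^(−4d/3)) = 0.75 × (1 − e^(-0.893333)) = 0.75 × (1 − 0.409289) = 0.443033.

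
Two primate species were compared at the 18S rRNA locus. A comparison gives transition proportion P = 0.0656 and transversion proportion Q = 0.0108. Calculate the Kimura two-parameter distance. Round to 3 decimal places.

0.082

Under the Kimura two-parameter model, d = −½ ln(1 − 2P − Q) − ¼ ln(1 − 2Q).
1 − 2P − Q = 0.858, giving −½ ln(0.858) = 0.076576.
1 − 2Q = 0.9784, giving −¼ ln(0.9784) = 0.005459.
d = 0.076576 + 0.005459 = 0.082035.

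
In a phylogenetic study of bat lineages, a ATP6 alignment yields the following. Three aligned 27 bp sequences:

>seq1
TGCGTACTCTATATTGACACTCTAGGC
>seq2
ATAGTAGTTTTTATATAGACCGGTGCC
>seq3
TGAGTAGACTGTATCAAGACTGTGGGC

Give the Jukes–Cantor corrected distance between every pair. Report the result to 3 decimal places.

seq1–seq2: 14/27 sites differ → p ≈ 0.518519, d = −0.75 ln(1 − 0.691359) = 0.881682 ≈ 0.882.
seq1–seq3: 9/27 sites differ → p ≈ 0.333333, d = −0.75 ln(1 − 0.444444) = 0.440839 ≈ 0.441.
seq2–seq3: 11/27 sites differ → p ≈ 0.407407, d = −0.75 ln(1 − 0.543209) = 0.587647 ≈ 0.588.

d(seq1,seq2) = 0.882, d(seq1,seq3) = 0.441, d(seq2,seq3) = 0.588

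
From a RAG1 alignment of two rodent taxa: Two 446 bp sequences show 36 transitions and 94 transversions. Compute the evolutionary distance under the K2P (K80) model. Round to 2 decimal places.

P = 36/446 ≈ 0.080717 and Q = 94/446 ≈ 0.210762.
Under the Kimura two-parameter model, d = −½ ln(1 − 2P − Q) − ¼ ln(1 − 2Q).
1 − 2P − Q = 0.627804, giving −½ ln(0.627804) = 0.232764.
1 − 2Q = 0.578476, giving −¼ ln(0.578476) = 0.136840.
d = 0.232764 + 0.136840 = 0.369604.

0.37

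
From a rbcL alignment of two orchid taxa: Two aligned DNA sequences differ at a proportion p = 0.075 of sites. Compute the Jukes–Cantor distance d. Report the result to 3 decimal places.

0.079

d = −(3/4) ln(1 − 4p/3) = −0.75 ln(1 − 0.1) = −0.75 ln(0.9)
  = −0.75 × (-0.105361) = 0.079021 substitutions/site.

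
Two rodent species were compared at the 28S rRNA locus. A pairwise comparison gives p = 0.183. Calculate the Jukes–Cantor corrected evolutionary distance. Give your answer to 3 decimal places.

0.210

d = −(3/4) ln(1 − 4p/3) = −0.75 ln(1 − 0.244) = −0.75 ln(0.756)
  = −0.75 × (-0.279714) = 0.209786 substitutions/site.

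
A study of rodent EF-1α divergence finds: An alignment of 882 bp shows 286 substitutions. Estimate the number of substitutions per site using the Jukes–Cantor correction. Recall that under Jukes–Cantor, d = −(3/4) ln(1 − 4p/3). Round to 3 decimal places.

p = 286/882 ≈ 0.324263.
d = −(3/4) ln(1 − 4p/3) = −0.75 ln(1 − 0.432351) = −0.75 ln(0.567649)
  = −0.75 × (-0.566252) = 0.424689 substitutions/site.

0.425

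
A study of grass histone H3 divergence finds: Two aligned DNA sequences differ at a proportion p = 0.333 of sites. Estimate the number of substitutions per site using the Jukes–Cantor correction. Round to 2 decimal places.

0.44

d = −(3/4) ln(1 − 4p/3) = −0.75 ln(1 − 0.444) = −0.75 ln(0.556)
  = −0.75 × (-0.586987) = 0.440240 substitutions/site.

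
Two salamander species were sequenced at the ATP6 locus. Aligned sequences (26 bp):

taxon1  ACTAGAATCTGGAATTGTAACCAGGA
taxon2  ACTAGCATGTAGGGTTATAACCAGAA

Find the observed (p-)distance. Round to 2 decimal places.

0.27

The sequences differ at 7 of 26 positions (sites 6, 9, 11, 13, 14, 17, 25).
p = 7/26 = 0.269230… ≈ 0.27 (to 2 d.p.).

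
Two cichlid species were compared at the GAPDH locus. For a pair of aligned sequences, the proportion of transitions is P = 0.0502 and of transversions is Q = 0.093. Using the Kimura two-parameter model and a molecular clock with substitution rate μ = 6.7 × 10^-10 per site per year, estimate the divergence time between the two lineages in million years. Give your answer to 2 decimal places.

118.59

Under the Kimura two-parameter model, d = −½ ln(1 − 2P − Q) − ¼ ln(1 − 2Q).
1 − 2P − Q = 0.8066, giving −½ ln(0.8066) = 0.107464.
1 − 2Q = 0.814, giving −¼ ln(0.814) = 0.051449.
d = 0.107464 + 0.051449 = 0.158913.
Under a molecular clock d = 2μt, so t = d/(2μ) = 0.158913 / (2 × 6.7 × 10^-10) = 118.59 million years.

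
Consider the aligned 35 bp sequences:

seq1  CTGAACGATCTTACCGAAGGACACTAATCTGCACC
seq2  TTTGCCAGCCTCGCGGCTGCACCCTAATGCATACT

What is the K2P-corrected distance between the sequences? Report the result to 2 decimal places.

1.13

Of 35 sites, 11 differences are transitions and 8 are transversions, so P = 11/35 ≈ 0.314286 and Q = 8/35 ≈ 0.228571.
Under the Kimura two-parameter model, d = −½ ln(1 − 2P − Q) − ¼ ln(1 − 2Q).
1 − 2P − Q = 0.142857, giving −½ ln(0.142857) = 0.972956.
1 − 2Q = 0.542858, giving −¼ ln(0.542858) = 0.152727.
d = 0.972956 + 0.152727 = 1.125683.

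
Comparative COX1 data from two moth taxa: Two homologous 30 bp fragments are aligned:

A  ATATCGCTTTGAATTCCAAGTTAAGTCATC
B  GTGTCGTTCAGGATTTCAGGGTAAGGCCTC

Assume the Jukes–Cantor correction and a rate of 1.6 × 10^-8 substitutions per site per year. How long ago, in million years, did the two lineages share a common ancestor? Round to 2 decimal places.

15.73

The sequences differ at 11 of 30 sites, so p = 11/30 ≈ 0.366667.
d = −(3/4) ln(1 − 4p/3) = −0.75 ln(1 − 0.488889) = −0.75 ln(0.511111)
  = −0.75 × (-0.671168) = 0.503376 substitutions/site.
Under a molecular clock d = 2μt, so t = d/(2μ) = 0.503376 / (2 × 1.6 × 10^-8) = 15.73 million years.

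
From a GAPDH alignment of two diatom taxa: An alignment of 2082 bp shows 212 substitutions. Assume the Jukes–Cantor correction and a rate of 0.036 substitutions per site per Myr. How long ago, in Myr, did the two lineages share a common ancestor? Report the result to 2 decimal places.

1.52

p = 212/2082 ≈ 0.101825.
d = −(3/4) ln(1 − 4p/3) = −0.75 ln(1 − 0.135767) = −0.75 ln(0.864233)
  = −0.75 × (-0.145913) = 0.109435 substitutions/site.
Under a molecular clock d = 2μt, so t = d/(2μ) = 0.109435 / (2 × 0.036) = 1.52 Myr.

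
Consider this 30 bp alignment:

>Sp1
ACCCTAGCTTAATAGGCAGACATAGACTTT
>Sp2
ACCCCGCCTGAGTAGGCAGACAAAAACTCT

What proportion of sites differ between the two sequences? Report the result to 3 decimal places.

0.267

The sequences differ at 8 of 30 positions (sites 5, 6, 7, 10, 12, 23, 25, 29).
p = 8/30 = 0.266666… ≈ 0.267 (to 3 d.p.).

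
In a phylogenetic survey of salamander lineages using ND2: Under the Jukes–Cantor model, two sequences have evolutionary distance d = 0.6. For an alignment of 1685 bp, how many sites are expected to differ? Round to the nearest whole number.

Invert JC69: p = (3/4)(1 − e^(−4d/3)) = 0.75 × (1 − e^(-0.8)) = 0.75 × (1 − 0.449329) = 0.413003.
Expected differing sites = pL ≈ 0.413003 × 1685 = 695.910055 ≈ 696.

696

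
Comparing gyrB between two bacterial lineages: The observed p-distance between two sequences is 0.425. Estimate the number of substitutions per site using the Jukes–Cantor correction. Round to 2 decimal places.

d = −(3/4) ln(1 − 4p/3) = −0.75 ln(1 − 0.566667) = −0.75 ln(0.433333)
  = −0.75 × (-0.836249) = 0.627187 substitutions/site.

0.63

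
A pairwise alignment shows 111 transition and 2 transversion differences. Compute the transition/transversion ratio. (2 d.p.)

55.50

R = 111/2 = 55.50.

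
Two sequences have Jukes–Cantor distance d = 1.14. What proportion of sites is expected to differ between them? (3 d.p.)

0.586

p = (3/4)(1 − e^(−4d/3)) = 0.75 × (1 − e^(-1.52)) = 0.75 × (1 − 0.218712) = 0.585966.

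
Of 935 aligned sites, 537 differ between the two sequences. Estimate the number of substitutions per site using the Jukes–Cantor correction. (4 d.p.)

p = 537/935 ≈ 0.574332.
d = −(3/4) ln(1 − 4p/3) = −0.75 ln(1 − 0.765776) = −0.75 ln(0.234224)
  = −0.75 × (-1.451477) = 1.088608 substitutions/site.

1.0886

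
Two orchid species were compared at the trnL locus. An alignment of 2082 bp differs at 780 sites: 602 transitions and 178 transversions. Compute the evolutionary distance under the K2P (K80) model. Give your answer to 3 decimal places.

P = 602/2082 ≈ 0.289145 and Q = 178/2082 ≈ 0.085495.
Under the Kimura two-parameter model, d = −½ ln(1 − 2P − Q) − ¼ ln(1 − 2Q).
1 − 2P − Q = 0.336215, giving −½ ln(0.336215) = 0.545002.
1 − 2Q = 0.82901, giving −¼ ln(0.82901) = 0.046881.
d = 0.545002 + 0.046881 = 0.591883.

0.592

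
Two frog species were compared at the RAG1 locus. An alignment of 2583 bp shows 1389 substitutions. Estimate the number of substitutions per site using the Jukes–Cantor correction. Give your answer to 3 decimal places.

0.947

p = 1389/2583 ≈ 0.537747.
d = −(3/4) ln(1 − 4p/3) = −0.75 ln(1 − 0.716996) = −0.75 ln(0.283004)
  = −0.75 × (-1.262294) = 0.946721 substitutions/site.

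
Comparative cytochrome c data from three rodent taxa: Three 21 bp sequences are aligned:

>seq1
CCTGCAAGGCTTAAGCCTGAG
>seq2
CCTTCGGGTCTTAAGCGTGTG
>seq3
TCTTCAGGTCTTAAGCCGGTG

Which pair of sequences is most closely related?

seq2 and seq3

seq1–seq2: 6/21 differ, p = 0.286, d = 0.360.
seq1–seq3: 6/21 differ, p = 0.286, d = 0.360.
seq2–seq3: 4/21 differ, p = 0.190, d = 0.220.
The smallest distance is between seq2 and seq3.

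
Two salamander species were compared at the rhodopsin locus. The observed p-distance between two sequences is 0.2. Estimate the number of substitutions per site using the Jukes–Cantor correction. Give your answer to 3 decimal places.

d = −(3/4) ln(1 − 4p/3) = −0.75 ln(1 − 0.266667) = −0.75 ln(0.733333)
  = −0.75 × (-0.310155) = 0.232616 substitutions/site.

0.233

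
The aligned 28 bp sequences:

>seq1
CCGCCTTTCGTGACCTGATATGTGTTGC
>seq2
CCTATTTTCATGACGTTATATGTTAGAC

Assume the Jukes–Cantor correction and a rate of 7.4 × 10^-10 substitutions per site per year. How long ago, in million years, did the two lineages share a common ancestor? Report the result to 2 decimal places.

The sequences differ at 10 of 28 sites (3, 4, 5, 10, 15, 17, 24, 25, 26, 27), so p = 10/28 ≈ 0.357143.
d = −(3/4) ln(1 − 4p/3) = −0.75 ln(1 − 0.476191) = −0.75 ln(0.523809)
  = −0.75 × (-0.646628) = 0.484971 substitutions/site.
Under a molecular clock d = 2μt, so t = d/(2μ) = 0.484971 / (2 × 7.4 × 10^-10) = 327.68 million years.

327.68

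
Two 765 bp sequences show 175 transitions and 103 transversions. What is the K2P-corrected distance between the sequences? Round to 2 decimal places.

P = 175/765 ≈ 0.228758 and Q = 103/765 ≈ 0.134641.
Under the Kimura two-parameter model, d = −½ ln(1 − 2P − Q) − ¼ ln(1 − 2Q).
1 − 2P − Q = 0.407843, giving −½ ln(0.407843) = 0.448436.
1 − 2Q = 0.730718, giving −¼ ln(0.730718) = 0.078432.
d = 0.448436 + 0.078432 = 0.526868.

0.53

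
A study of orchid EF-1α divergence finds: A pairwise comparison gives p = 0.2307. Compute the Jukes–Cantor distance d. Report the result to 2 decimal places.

d = −(3/4) ln(1 − 4p/3) = −0.75 ln(1 − 0.3076) = −0.75 ln(0.6924)
  = −0.75 × (-0.367591) = 0.275693 substitutions/site.

0.28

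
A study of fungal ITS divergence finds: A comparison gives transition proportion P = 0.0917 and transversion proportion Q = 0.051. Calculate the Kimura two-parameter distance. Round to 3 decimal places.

Under the Kimura two-parameter model, d = −½ ln(1 − 2P − Q) − ¼ ln(1 − 2Q).
1 − 2P − Q = 0.7656, giving −½ ln(0.7656) = 0.133548.
1 − 2Q = 0.898, giving −¼ ln(0.898) = 0.026896.
d = 0.133548 + 0.026896 = 0.160444.

0.160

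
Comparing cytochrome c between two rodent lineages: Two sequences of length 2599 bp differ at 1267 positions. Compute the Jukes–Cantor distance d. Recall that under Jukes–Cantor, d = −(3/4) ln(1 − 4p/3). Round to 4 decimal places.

p = 1267/2599 ≈ 0.487495.
d = −(3/4) ln(1 − 4p/3) = −0.75 ln(1 − 0.649993) = −0.75 ln(0.350007)
  = −0.75 × (-1.049802) = 0.787352 substitutions/site.

0.7874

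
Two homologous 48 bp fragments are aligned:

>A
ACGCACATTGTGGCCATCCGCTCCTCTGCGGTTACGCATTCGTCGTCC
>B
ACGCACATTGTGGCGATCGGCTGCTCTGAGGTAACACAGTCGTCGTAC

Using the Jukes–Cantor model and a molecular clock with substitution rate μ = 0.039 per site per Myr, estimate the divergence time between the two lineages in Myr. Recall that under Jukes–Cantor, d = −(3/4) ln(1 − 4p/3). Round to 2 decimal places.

2.42

The sequences differ at 8 of 48 sites (15, 19, 23, 29, 33, 36, 39, 47), so p = 8/48 ≈ 0.166667.
d = −(3/4) ln(1 − 4p/3) = −0.75 ln(1 − 0.222223) = −0.75 ln(0.777777)
  = −0.75 × (-0.251315) = 0.188486 substitutions/site.
Under a molecular clock d = 2μt, so t = d/(2μ) = 0.188486 / (2 × 0.039) = 2.42 Myr.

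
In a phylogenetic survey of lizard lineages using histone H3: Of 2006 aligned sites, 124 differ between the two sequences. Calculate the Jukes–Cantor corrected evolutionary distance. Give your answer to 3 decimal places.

0.065

p = 124/2006 ≈ 0.061815.
d = −(3/4) ln(1 − 4p/3) = −0.75 ln(1 − 0.08242) = −0.75 ln(0.91758)
  = −0.75 × (-0.086016) = 0.064512 substitutions/site.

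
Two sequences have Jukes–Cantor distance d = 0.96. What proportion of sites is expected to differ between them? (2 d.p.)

0.54

p = (3/4)(1 − e^(−4d/3)) = 0.75 × (1 − e^(-1.28)) = 0.75 × (1 − 0.278037) = 0.541472.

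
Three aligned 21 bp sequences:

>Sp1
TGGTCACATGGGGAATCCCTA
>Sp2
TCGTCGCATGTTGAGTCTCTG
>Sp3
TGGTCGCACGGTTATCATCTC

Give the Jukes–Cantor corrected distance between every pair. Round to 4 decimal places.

d(Sp1,Sp2) = 0.4408, d(Sp1,Sp3) = 0.6355, d(Sp2,Sp3) = 0.5319

Sp1–Sp2: 7/21 sites differ → p ≈ 0.333333, d = −0.75 ln(1 − 0.444444) = 0.440839 ≈ 0.4408.
Sp1–Sp3: 9/21 sites differ → p ≈ 0.428571, d = −0.75 ln(1 − 0.571428) = 0.635472 ≈ 0.6355.
Sp2–Sp3: 8/21 sites differ → p ≈ 0.380952, d = −0.75 ln(1 − 0.507936) = 0.531860 ≈ 0.5319.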